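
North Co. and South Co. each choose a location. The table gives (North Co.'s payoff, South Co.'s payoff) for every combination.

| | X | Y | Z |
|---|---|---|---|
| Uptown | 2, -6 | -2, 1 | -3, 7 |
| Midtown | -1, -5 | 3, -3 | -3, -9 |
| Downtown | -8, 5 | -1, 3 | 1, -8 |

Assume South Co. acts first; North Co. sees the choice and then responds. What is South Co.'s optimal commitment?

Y

Backward induction with South Co. moving first.
- X → North Co. plays Uptown (best of 2, -1, -8); South Co. gets -6.
- Y → North Co. plays Midtown (best of -2, 3, -1); South Co. gets -3.
- Z → North Co. plays Downtown (best of -3, -3, 1); South Co. gets -8.
Maximizing over -6, -3, -8, South Co. chooses Y. Subgame-perfect outcome: (Midtown, Y) with payoffs (3, -3).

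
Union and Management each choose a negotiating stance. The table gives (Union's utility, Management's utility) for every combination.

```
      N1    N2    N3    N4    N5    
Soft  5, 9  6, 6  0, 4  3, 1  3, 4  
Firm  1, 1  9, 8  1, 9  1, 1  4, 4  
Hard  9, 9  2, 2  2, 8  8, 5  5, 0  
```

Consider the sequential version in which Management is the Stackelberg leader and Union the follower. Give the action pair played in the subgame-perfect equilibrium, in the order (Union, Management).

(Hard, N1)

Solve by backward induction (Management leads).
- N1 → Union plays Hard (best of 5, 1, 9); Management gets 9.
- N2 → Union plays Firm (best of 6, 9, 2); Management gets 8.
- N3 → Union plays Hard (best of 0, 1, 2); Management gets 8.
- N4 → Union plays Hard (best of 3, 1, 8); Management gets 5.
- N5 → Union plays Hard (best of 3, 4, 5); Management gets 0.
Management's induced payoffs are 9, 8, 8, 5, 0, so Management commits to N1. Subgame-perfect outcome: (Hard, N1) with payoffs (9, 9).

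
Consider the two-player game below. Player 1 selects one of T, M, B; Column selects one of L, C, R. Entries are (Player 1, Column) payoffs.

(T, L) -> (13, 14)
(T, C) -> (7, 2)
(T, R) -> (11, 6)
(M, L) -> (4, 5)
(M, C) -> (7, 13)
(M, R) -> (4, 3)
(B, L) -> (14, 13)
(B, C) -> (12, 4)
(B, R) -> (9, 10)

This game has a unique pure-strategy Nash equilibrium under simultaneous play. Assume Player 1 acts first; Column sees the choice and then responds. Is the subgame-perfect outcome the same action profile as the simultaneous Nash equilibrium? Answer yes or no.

Work backward from Column's decision.
- T → Column plays L (best of 14, 2, 6); Player 1 gets 13.
- M → Column plays C (best of 5, 13, 3); Player 1 gets 7.
- B → Column plays L (best of 13, 4, 10); Player 1 gets 14.
Maximizing over 13, 7, 14, Player 1 chooses B. Subgame-perfect outcome: (B, L) with payoffs (14, 13).
Now find the simultaneous Nash equilibrium.
Player 1's best replies: L→B; C→B; R→T.
Column's best replies: T→L; M→C; B→L.
Only (B, L) has each player best-responding; Nash payoffs (14, 13).
Sequential outcome (B, L) coincides with the Nash profile (B, L).

yes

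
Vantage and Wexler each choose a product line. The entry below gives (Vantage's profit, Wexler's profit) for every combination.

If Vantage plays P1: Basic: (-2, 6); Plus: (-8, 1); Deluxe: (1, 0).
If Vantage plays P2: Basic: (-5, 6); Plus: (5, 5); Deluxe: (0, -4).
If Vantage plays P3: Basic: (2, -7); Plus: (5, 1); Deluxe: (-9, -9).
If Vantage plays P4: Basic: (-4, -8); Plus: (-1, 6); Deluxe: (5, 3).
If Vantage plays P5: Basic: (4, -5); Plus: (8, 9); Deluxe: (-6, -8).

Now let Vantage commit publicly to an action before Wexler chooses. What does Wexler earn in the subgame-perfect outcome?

9

Work backward from Wexler's decision.
- P1: Wexler compares 6, 1, 0 and picks Basic; Vantage would get -2.
- P2: Wexler compares 6, 5, -4 and picks Basic; Vantage would get -5.
- P3: Wexler compares -7, 1, -9 and picks Plus; Vantage would get 5.
- P4: Wexler compares -8, 6, 3 and picks Plus; Vantage would get -1.
- P5: Wexler compares -5, 9, -8 and picks Plus; Vantage would get 8.
Vantage's induced payoffs are -2, -5, 5, -1, 8, so Vantage commits to P5. Subgame-perfect outcome: (P5, Plus) with payoffs (8, 9).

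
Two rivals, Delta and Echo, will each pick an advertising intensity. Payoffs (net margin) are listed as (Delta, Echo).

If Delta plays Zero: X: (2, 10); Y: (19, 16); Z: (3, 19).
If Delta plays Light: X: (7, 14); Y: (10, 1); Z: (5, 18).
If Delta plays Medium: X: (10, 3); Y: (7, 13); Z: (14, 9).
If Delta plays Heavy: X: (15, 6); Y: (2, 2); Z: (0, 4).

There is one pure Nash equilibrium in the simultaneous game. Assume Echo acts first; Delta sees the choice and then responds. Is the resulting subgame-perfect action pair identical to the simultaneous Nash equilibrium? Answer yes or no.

Solve by backward induction (Echo leads).
- X → Delta plays Heavy (best of 2, 7, 10, 15); Echo gets 6.
- Y → Delta plays Zero (best of 19, 10, 7, 2); Echo gets 16.
- Z → Delta plays Medium (best of 3, 5, 14, 0); Echo gets 9.
Echo's induced payoffs are 6, 16, 9, so Echo commits to Y. Subgame-perfect outcome: (Zero, Y) with payoffs (19, 16).
For the simultaneous game, intersect best replies.
Delta's best replies: X→Heavy; Y→Zero; Z→Medium.
Echo's best replies: Zero→Z; Light→Z; Medium→Y; Heavy→X.
The unique mutual best reply is (Heavy, X), giving (15, 6).
Sequential outcome (Zero, Y) differs from the Nash profile (Heavy, X).

no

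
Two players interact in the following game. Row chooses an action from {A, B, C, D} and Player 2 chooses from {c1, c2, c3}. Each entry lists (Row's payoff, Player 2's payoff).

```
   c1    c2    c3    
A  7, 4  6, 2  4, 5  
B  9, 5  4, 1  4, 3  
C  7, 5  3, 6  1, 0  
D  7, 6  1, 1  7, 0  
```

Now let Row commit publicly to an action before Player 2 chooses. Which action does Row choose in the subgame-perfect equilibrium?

Work backward from Player 2's decision.
- A: BR = c3, leader payoff 4.
- B: BR = c1, leader payoff 9.
- C: BR = c2, leader payoff 3.
- D: BR = c1, leader payoff 7.
Maximizing over 4, 9, 3, 7, Row chooses B. Subgame-perfect outcome: (B, c1) with payoffs (9, 5).

B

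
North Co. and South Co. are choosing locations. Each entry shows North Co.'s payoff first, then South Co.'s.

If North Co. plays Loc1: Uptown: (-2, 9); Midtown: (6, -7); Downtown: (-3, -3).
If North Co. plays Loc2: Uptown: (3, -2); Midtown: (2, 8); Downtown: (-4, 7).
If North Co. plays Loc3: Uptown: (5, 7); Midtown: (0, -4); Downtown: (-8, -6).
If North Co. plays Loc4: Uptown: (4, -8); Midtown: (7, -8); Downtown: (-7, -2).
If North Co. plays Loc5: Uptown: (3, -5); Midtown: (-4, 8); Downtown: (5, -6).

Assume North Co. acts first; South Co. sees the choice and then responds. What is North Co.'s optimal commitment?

Loc3

Solve by backward induction (North Co. leads).
- Loc1: BR = Uptown, leader payoff -2.
- Loc2: BR = Midtown, leader payoff 2.
- Loc3: BR = Uptown, leader payoff 5.
- Loc4: BR = Downtown, leader payoff -7.
- Loc5: BR = Midtown, leader payoff -4.
Maximizing over -2, 2, 5, -7, -4, North Co. chooses Loc3. Subgame-perfect outcome: (Loc3, Uptown) with payoffs (5, 7).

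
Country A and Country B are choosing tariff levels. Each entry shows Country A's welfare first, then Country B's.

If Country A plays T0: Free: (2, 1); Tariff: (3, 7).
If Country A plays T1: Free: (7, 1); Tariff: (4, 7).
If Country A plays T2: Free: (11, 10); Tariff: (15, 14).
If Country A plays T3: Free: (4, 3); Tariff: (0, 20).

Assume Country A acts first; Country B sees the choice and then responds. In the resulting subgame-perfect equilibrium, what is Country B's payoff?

14

Work backward from Country B's decision.
- T0: BR = Tariff, leader payoff 3.
- T1: BR = Tariff, leader payoff 4.
- T2: BR = Tariff, leader payoff 15.
- T3: BR = Tariff, leader payoff 0.
Country A's induced payoffs are 3, 4, 15, 0, so Country A commits to T2. Subgame-perfect outcome: (T2, Tariff) with payoffs (15, 14).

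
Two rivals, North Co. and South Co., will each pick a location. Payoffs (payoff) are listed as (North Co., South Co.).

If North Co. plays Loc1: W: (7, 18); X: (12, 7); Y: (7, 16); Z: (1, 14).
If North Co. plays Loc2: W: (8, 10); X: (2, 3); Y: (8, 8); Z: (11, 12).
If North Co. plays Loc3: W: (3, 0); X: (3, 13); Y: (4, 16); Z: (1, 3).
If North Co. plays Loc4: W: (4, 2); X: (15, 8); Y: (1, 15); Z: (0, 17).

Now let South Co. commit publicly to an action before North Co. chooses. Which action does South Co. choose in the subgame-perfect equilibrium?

Work backward from North Co.'s decision.
- W → North Co. plays Loc2 (best of 7, 8, 3, 4); South Co. gets 10.
- X → North Co. plays Loc4 (best of 12, 2, 3, 15); South Co. gets 8.
- Y → North Co. plays Loc2 (best of 7, 8, 4, 1); South Co. gets 8.
- Z → North Co. plays Loc2 (best of 1, 11, 1, 0); South Co. gets 12.
South Co.'s induced payoffs are 10, 8, 8, 12, so South Co. commits to Z. Subgame-perfect outcome: (Loc2, Z) with payoffs (11, 12).

Z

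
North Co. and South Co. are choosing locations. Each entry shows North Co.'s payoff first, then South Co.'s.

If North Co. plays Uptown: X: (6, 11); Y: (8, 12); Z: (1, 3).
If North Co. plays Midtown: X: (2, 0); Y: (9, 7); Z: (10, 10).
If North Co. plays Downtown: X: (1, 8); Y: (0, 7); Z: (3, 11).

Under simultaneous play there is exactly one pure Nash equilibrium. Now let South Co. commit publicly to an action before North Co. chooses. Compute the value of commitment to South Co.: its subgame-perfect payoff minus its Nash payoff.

1

Work backward from North Co.'s decision.
- X: North Co. compares 6, 2, 1 and picks Uptown; South Co. would get 11.
- Y: North Co. compares 8, 9, 0 and picks Midtown; South Co. would get 7.
- Z: North Co. compares 1, 10, 3 and picks Midtown; South Co. would get 10.
South Co.'s induced payoffs are 11, 7, 10, so South Co. commits to X. Subgame-perfect outcome: (Uptown, X) with payoffs (6, 11).
Now find the simultaneous Nash equilibrium.
North Co.'s best replies: X→Uptown; Y→Midtown; Z→Midtown.
South Co.'s best replies: Uptown→Y; Midtown→Z; Downtown→Z.
The unique mutual best reply is (Midtown, Z), giving (10, 10).
South Co.'s commitment gain: 11 − 10 = 1.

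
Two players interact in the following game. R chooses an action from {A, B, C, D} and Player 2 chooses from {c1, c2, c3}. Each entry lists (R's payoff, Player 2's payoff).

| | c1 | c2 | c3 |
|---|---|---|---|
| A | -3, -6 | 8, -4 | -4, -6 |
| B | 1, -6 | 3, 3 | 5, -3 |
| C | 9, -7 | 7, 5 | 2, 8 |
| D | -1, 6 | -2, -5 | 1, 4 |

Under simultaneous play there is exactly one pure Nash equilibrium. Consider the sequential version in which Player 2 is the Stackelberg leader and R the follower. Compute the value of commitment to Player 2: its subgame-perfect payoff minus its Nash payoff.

1

Work backward from R's decision.
- c1 → R plays C (best of -3, 1, 9, -1); Player 2 gets -7.
- c2 → R plays A (best of 8, 3, 7, -2); Player 2 gets -4.
- c3 → R plays B (best of -4, 5, 2, 1); Player 2 gets -3.
Among -7, -4, -3, the best is -3 at c3. Subgame-perfect outcome: (B, c3) with payoffs (5, -3).
Under simultaneous play:
R's best replies: c1→C; c2→A; c3→B.
Player 2's best replies: A→c2; B→c2; C→c3; D→c1.
The unique mutual best reply is (A, c2), giving (8, -4).
Player 2's commitment gain: -3 − -4 = 1.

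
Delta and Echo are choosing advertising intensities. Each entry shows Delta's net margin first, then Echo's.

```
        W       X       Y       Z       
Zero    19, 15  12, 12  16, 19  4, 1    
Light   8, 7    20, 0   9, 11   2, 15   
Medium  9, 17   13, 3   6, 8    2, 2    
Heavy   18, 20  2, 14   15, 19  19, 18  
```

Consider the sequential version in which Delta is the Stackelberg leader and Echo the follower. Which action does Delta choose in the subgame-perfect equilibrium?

Work backward from Echo's decision.
- Zero: BR = Y, leader payoff 16.
- Light: BR = Z, leader payoff 2.
- Medium: BR = W, leader payoff 9.
- Heavy: BR = W, leader payoff 18.
Delta's induced payoffs are 16, 2, 9, 18, so Delta commits to Heavy. Subgame-perfect outcome: (Heavy, W) with payoffs (18, 20).

Heavy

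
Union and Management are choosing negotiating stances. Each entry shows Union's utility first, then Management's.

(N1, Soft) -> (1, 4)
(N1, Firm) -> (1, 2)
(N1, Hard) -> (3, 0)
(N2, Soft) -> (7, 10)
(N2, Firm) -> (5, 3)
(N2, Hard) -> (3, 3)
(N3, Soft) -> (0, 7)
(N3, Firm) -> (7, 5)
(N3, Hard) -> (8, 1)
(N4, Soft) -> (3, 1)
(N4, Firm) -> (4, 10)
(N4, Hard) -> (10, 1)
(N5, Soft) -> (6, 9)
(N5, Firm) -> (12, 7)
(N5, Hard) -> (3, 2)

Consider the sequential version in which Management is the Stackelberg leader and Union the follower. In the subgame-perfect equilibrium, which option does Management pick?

Solve by backward induction (Management leads).
- Soft: BR = N2, leader payoff 10.
- Firm: BR = N5, leader payoff 7.
- Hard: BR = N4, leader payoff 1.
Management's induced payoffs are 10, 7, 1, so Management commits to Soft. Subgame-perfect outcome: (N2, Soft) with payoffs (7, 10).

Soft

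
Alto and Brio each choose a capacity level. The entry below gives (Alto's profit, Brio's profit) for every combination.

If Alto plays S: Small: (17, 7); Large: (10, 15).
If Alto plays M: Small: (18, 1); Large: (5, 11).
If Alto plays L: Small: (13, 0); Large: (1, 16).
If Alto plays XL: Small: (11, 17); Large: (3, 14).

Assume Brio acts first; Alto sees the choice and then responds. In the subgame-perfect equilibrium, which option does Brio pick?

Backward induction with Brio moving first.
- Small → Alto plays M (best of 17, 18, 13, 11); Brio gets 1.
- Large → Alto plays S (best of 10, 5, 1, 3); Brio gets 15.
Maximizing over 1, 15, Brio chooses Large. Subgame-perfect outcome: (S, Large) with payoffs (10, 15).

Large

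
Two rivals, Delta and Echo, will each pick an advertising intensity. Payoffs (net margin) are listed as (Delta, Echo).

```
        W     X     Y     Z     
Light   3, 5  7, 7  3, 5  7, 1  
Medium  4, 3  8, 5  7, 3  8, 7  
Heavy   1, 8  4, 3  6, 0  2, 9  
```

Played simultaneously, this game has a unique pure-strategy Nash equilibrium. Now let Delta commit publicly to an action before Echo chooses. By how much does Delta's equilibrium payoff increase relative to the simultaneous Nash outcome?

0

Work backward from Echo's decision.
- Light: BR = X, leader payoff 7.
- Medium: BR = Z, leader payoff 8.
- Heavy: BR = Z, leader payoff 2.
Maximizing over 7, 8, 2, Delta chooses Medium. Subgame-perfect outcome: (Medium, Z) with payoffs (8, 7).
Under simultaneous play:
Delta's best replies: W→Medium; X→Medium; Y→Medium; Z→Medium.
Echo's best replies: Light→X; Medium→Z; Heavy→Z.
The unique mutual best reply is (Medium, Z), giving (8, 7).
Delta's commitment gain: 8 − 8 = 0.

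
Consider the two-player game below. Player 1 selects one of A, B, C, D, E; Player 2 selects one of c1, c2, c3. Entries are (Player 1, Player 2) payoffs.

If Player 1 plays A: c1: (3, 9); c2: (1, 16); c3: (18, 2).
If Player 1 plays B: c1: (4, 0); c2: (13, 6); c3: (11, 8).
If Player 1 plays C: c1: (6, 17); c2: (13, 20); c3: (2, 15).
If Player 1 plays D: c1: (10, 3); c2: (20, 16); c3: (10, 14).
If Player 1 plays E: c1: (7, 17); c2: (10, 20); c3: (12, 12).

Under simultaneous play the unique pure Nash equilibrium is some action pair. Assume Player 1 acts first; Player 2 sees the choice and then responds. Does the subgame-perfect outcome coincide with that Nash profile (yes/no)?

yes

Solve by backward induction (Player 1 leads).
- A → Player 2 plays c2 (best of 9, 16, 2); Player 1 gets 1.
- B → Player 2 plays c3 (best of 0, 6, 8); Player 1 gets 11.
- C → Player 2 plays c2 (best of 17, 20, 15); Player 1 gets 13.
- D → Player 2 plays c2 (best of 3, 16, 14); Player 1 gets 20.
- E → Player 2 plays c2 (best of 17, 20, 12); Player 1 gets 10.
Player 1's induced payoffs are 1, 11, 13, 20, 10, so Player 1 commits to D. Subgame-perfect outcome: (D, c2) with payoffs (20, 16).
Under simultaneous play:
Player 1's best replies: c1→D; c2→D; c3→A.
Player 2's best replies: A→c2; B→c3; C→c2; D→c2; E→c2.
Only (D, c2) has each player best-responding; Nash payoffs (20, 16).
Sequential outcome (D, c2) coincides with the Nash profile (D, c2).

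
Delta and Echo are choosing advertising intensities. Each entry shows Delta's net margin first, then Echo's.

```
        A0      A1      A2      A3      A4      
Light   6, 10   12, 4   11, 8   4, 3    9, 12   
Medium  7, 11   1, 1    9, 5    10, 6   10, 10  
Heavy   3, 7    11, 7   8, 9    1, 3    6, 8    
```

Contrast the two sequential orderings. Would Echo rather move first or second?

second

If Delta leads: Echo's best replies are Light→A4, Medium→A0, Heavy→A2; Delta's induced payoffs 9, 7, 8; outcome (Light, A4), payoffs (9, 12).
If Echo leads: Delta's best replies are A0→Medium, A1→Light, A2→Light, A3→Medium, A4→Medium; Echo's induced payoffs 11, 4, 8, 6, 10; outcome (Medium, A0), payoffs (7, 11).
Echo gets 11 moving first and 12 moving second, so Echo prefers to move second.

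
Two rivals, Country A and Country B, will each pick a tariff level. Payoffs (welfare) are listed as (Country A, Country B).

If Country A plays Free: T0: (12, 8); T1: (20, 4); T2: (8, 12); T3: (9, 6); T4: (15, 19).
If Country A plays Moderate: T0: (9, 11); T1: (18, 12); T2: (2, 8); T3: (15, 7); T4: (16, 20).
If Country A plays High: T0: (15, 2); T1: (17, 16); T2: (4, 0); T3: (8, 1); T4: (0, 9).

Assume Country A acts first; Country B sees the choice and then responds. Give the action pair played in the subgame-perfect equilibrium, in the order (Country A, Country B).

Work backward from Country B's decision.
- Free → Country B plays T4 (best of 8, 4, 12, 6, 19); Country A gets 15.
- Moderate → Country B plays T4 (best of 11, 12, 8, 7, 20); Country A gets 16.
- High → Country B plays T1 (best of 2, 16, 0, 1, 9); Country A gets 17.
Maximizing over 15, 16, 17, Country A chooses High. Subgame-perfect outcome: (High, T1) with payoffs (17, 16).

(High, T1)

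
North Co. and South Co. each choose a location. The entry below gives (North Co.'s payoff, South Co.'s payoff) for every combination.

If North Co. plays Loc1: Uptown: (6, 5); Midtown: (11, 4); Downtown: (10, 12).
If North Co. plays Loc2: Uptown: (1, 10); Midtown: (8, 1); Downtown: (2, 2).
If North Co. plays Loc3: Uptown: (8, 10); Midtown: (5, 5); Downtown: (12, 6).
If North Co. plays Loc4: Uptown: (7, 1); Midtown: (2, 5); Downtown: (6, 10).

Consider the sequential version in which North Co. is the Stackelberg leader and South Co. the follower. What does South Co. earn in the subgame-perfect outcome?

South Co. best-responds to each possible North Co. move:
- Loc1: South Co. compares 5, 4, 12 and picks Downtown; North Co. would get 10.
- Loc2: South Co. compares 10, 1, 2 and picks Uptown; North Co. would get 1.
- Loc3: South Co. compares 10, 5, 6 and picks Uptown; North Co. would get 8.
- Loc4: South Co. compares 1, 5, 10 and picks Downtown; North Co. would get 6.
Among 10, 1, 8, 6, the best is 10 at Loc1. Subgame-perfect outcome: (Loc1, Downtown) with payoffs (10, 12).

12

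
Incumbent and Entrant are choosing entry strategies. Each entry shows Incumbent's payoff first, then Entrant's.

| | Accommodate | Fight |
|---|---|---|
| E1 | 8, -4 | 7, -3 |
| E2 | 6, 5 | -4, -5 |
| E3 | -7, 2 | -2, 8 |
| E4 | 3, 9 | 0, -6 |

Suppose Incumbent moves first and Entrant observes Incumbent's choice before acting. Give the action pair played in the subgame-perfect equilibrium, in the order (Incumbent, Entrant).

Solve by backward induction (Incumbent leads).
- E1: Entrant compares -4, -3 and picks Fight; Incumbent would get 7.
- E2: Entrant compares 5, -5 and picks Accommodate; Incumbent would get 6.
- E3: Entrant compares 2, 8 and picks Fight; Incumbent would get -2.
- E4: Entrant compares 9, -6 and picks Accommodate; Incumbent would get 3.
Maximizing over 7, 6, -2, 3, Incumbent chooses E1. Subgame-perfect outcome: (E1, Fight) with payoffs (7, -3).

(E1, Fight)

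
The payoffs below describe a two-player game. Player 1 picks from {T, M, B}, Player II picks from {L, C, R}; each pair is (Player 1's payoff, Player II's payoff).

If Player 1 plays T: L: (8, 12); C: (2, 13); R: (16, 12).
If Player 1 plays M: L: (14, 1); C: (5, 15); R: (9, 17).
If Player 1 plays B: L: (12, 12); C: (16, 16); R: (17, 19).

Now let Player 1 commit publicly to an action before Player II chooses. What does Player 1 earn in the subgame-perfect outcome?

Backward induction with Player 1 moving first.
- T → Player II plays C (best of 12, 13, 12); Player 1 gets 2.
- M → Player II plays R (best of 1, 15, 17); Player 1 gets 9.
- B → Player II plays R (best of 12, 16, 19); Player 1 gets 17.
Player 1's induced payoffs are 2, 9, 17, so Player 1 commits to B. Subgame-perfect outcome: (B, R) with payoffs (17, 19).

17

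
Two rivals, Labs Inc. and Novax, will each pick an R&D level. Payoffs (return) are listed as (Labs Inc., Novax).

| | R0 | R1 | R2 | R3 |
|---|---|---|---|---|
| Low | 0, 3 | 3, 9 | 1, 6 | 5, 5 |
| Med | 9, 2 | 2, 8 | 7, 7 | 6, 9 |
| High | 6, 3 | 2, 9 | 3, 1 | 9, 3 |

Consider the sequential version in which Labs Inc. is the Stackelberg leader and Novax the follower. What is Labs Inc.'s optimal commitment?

Med

Solve by backward induction (Labs Inc. leads).
- Low → Novax plays R1 (best of 3, 9, 6, 5); Labs Inc. gets 3.
- Med → Novax plays R3 (best of 2, 8, 7, 9); Labs Inc. gets 6.
- High → Novax plays R1 (best of 3, 9, 1, 3); Labs Inc. gets 2.
Maximizing over 3, 6, 2, Labs Inc. chooses Med. Subgame-perfect outcome: (Med, R3) with payoffs (6, 9).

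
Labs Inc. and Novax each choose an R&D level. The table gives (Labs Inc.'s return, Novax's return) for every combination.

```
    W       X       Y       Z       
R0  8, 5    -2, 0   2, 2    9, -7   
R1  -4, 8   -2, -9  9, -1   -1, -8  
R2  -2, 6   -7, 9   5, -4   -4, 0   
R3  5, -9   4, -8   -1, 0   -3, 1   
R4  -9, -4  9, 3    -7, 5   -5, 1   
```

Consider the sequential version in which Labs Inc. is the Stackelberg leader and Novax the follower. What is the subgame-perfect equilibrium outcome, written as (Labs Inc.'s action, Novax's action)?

Solve by backward induction (Labs Inc. leads).
- R0: Novax compares 5, 0, 2, -7 and picks W; Labs Inc. would get 8.
- R1: Novax compares 8, -9, -1, -8 and picks W; Labs Inc. would get -4.
- R2: Novax compares 6, 9, -4, 0 and picks X; Labs Inc. would get -7.
- R3: Novax compares -9, -8, 0, 1 and picks Z; Labs Inc. would get -3.
- R4: Novax compares -4, 3, 5, 1 and picks Y; Labs Inc. would get -7.
Labs Inc.'s induced payoffs are 8, -4, -7, -3, -7, so Labs Inc. commits to R0. Subgame-perfect outcome: (R0, W) with payoffs (8, 5).

(R0, W)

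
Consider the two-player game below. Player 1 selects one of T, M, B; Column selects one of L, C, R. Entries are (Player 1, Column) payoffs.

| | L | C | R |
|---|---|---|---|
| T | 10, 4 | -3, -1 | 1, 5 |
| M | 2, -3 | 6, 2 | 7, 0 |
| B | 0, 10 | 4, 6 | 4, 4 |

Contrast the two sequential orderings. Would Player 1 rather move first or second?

If Player 1 leads: Column's best replies are T→R, M→C, B→L; Player 1's induced payoffs 1, 6, 0; outcome (M, C), payoffs (6, 2).
If Column leads: Player 1's best replies are L→T, C→M, R→M; Column's induced payoffs 4, 2, 0; outcome (T, L), payoffs (10, 4).
Player 1 gets 6 moving first and 10 moving second, so Player 1 prefers to move second.

second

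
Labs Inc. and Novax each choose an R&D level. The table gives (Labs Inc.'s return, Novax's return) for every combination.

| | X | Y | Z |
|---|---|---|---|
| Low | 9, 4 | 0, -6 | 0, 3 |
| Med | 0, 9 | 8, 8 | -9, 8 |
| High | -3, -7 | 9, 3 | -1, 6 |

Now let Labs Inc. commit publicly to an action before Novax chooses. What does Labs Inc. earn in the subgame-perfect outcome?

Novax best-responds to each possible Labs Inc. move:
- Low: BR = X, leader payoff 9.
- Med: BR = X, leader payoff 0.
- High: BR = Z, leader payoff -1.
Labs Inc.'s induced payoffs are 9, 0, -1, so Labs Inc. commits to Low. Subgame-perfect outcome: (Low, X) with payoffs (9, 4).

9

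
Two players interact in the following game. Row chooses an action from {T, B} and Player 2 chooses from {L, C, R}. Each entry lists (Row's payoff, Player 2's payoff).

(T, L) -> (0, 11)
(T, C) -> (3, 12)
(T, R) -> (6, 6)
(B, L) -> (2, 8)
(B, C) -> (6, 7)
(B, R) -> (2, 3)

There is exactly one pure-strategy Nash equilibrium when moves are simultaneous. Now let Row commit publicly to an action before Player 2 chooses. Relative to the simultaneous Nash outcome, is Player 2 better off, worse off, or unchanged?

Solve by backward induction (Row leads).
- T → Player 2 plays C (best of 11, 12, 6); Row gets 3.
- B → Player 2 plays L (best of 8, 7, 3); Row gets 2.
Among 3, 2, the best is 3 at T. Subgame-perfect outcome: (T, C) with payoffs (3, 12).
For the simultaneous game, intersect best replies.
Row's best replies: L→B; C→B; R→T.
Player 2's best replies: T→C; B→L.
Only (B, L) has each player best-responding; Nash payoffs (2, 8).
Player 2 earns 12 sequentially versus 8 at the Nash outcome: better off.

better off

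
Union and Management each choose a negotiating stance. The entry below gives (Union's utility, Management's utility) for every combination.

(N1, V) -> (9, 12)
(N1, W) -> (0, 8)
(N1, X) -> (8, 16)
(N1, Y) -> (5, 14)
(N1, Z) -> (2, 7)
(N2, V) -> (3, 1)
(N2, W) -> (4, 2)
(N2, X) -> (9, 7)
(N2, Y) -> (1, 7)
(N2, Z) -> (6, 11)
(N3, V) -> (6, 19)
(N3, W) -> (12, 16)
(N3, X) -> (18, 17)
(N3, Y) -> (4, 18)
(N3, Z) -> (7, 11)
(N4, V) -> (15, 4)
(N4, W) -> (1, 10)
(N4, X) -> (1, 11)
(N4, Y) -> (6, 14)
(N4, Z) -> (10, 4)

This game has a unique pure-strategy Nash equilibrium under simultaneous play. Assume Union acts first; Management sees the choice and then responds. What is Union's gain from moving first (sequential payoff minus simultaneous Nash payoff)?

2

Backward induction with Union moving first.
- N1 → Management plays X (best of 12, 8, 16, 14, 7); Union gets 8.
- N2 → Management plays Z (best of 1, 2, 7, 7, 11); Union gets 6.
- N3 → Management plays V (best of 19, 16, 17, 18, 11); Union gets 6.
- N4 → Management plays Y (best of 4, 10, 11, 14, 4); Union gets 6.
Among 8, 6, 6, 6, the best is 8 at N1. Subgame-perfect outcome: (N1, X) with payoffs (8, 16).
Under simultaneous play:
Union's best replies: V→N4; W→N3; X→N3; Y→N4; Z→N4.
Management's best replies: N1→X; N2→Z; N3→V; N4→Y.
Only (N4, Y) has each player best-responding; Nash payoffs (6, 14).
Union's commitment gain: 8 − 6 = 2.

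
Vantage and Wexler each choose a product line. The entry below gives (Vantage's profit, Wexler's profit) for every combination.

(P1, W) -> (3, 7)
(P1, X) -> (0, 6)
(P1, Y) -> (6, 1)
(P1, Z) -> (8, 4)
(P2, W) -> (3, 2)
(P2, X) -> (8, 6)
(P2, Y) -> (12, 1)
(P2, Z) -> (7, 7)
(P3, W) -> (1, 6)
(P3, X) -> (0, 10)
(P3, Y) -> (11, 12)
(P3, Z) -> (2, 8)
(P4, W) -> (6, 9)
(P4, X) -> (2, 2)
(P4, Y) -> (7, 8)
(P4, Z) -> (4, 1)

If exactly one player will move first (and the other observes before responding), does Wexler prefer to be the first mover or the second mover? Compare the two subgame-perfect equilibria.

second

If Vantage leads: Wexler's best replies are P1→W, P2→Z, P3→Y, P4→W; Vantage's induced payoffs 3, 7, 11, 6; outcome (P3, Y), payoffs (11, 12).
If Wexler leads: Vantage's best replies are W→P4, X→P2, Y→P2, Z→P1; Wexler's induced payoffs 9, 6, 1, 4; outcome (P4, W), payoffs (6, 9).
Wexler gets 9 moving first and 12 moving second, so Wexler prefers to move second.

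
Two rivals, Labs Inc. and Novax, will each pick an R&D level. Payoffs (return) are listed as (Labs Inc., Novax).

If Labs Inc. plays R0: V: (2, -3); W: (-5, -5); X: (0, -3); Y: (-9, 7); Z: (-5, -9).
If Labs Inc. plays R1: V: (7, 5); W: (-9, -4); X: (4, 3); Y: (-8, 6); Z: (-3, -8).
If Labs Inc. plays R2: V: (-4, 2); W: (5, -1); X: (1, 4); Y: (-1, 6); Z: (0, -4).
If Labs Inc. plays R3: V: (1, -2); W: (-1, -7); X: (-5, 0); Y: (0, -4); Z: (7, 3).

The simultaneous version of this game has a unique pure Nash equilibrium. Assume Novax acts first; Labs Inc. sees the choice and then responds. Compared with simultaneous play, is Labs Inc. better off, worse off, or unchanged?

unchanged

Labs Inc. best-responds to each possible Novax move:
- V: Labs Inc. compares 2, 7, -4, 1 and picks R1; Novax would get 5.
- W: Labs Inc. compares -5, -9, 5, -1 and picks R2; Novax would get -1.
- X: Labs Inc. compares 0, 4, 1, -5 and picks R1; Novax would get 3.
- Y: Labs Inc. compares -9, -8, -1, 0 and picks R3; Novax would get -4.
- Z: Labs Inc. compares -5, -3, 0, 7 and picks R3; Novax would get 3.
Maximizing over 5, -1, 3, -4, 3, Novax chooses V. Subgame-perfect outcome: (R1, V) with payoffs (7, 5).
For the simultaneous game, intersect best replies.
Labs Inc.'s best replies: V→R1; W→R2; X→R1; Y→R3; Z→R3.
Novax's best replies: R0→Y; R1→Y; R2→Y; R3→Z.
The unique mutual best reply is (R3, Z), giving (7, 3).
Labs Inc. earns 7 sequentially versus 7 at the Nash outcome: unchanged.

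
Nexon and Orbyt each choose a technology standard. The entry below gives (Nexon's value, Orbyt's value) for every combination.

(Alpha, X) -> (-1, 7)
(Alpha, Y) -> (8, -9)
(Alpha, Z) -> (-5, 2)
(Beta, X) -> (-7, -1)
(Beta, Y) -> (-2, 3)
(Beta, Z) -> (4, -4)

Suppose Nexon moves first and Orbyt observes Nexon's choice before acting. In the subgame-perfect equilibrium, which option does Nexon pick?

Alpha

Work backward from Orbyt's decision.
- Alpha: BR = X, leader payoff -1.
- Beta: BR = Y, leader payoff -2.
Among -1, -2, the best is -1 at Alpha. Subgame-perfect outcome: (Alpha, X) with payoffs (-1, 7).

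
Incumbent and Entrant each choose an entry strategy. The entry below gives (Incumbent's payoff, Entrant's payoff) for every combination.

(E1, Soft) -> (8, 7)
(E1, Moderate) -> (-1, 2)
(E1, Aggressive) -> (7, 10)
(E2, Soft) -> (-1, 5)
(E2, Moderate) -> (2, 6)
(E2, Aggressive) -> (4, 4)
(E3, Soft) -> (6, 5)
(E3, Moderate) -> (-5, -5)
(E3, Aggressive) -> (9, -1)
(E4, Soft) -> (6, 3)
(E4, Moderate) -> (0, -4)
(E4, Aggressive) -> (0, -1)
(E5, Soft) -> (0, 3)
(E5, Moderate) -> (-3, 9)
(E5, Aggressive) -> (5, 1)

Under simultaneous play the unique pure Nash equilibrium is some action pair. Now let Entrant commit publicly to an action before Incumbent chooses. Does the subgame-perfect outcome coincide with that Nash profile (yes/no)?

no

Backward induction with Entrant moving first.
- Soft → Incumbent plays E1 (best of 8, -1, 6, 6, 0); Entrant gets 7.
- Moderate → Incumbent plays E2 (best of -1, 2, -5, 0, -3); Entrant gets 6.
- Aggressive → Incumbent plays E3 (best of 7, 4, 9, 0, 5); Entrant gets -1.
Entrant's induced payoffs are 7, 6, -1, so Entrant commits to Soft. Subgame-perfect outcome: (E1, Soft) with payoffs (8, 7).
Now find the simultaneous Nash equilibrium.
Incumbent's best replies: Soft→E1; Moderate→E2; Aggressive→E3.
Entrant's best replies: E1→Aggressive; E2→Moderate; E3→Soft; E4→Soft; E5→Moderate.
Only (E2, Moderate) has each player best-responding; Nash payoffs (2, 6).
Sequential outcome (E1, Soft) differs from the Nash profile (E2, Moderate).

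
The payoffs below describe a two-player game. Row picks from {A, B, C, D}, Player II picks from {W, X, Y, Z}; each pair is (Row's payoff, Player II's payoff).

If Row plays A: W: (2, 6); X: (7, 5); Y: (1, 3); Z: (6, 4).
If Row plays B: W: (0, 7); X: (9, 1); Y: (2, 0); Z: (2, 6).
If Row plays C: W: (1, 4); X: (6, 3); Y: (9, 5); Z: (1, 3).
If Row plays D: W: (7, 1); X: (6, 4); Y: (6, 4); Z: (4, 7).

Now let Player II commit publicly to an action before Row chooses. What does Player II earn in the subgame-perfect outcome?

Work backward from Row's decision.
- W → Row plays D (best of 2, 0, 1, 7); Player II gets 1.
- X → Row plays B (best of 7, 9, 6, 6); Player II gets 1.
- Y → Row plays C (best of 1, 2, 9, 6); Player II gets 5.
- Z → Row plays A (best of 6, 2, 1, 4); Player II gets 4.
Among 1, 1, 5, 4, the best is 5 at Y. Subgame-perfect outcome: (C, Y) with payoffs (9, 5).

5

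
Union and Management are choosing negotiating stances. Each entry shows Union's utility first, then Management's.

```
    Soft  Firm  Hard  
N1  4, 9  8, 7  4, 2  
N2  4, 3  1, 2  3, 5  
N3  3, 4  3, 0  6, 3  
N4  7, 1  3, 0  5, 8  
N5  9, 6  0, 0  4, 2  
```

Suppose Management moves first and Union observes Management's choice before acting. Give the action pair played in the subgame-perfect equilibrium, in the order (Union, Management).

(N1, Firm)

Work backward from Union's decision.
- Soft: Union compares 4, 4, 3, 7, 9 and picks N5; Management would get 6.
- Firm: Union compares 8, 1, 3, 3, 0 and picks N1; Management would get 7.
- Hard: Union compares 4, 3, 6, 5, 4 and picks N3; Management would get 3.
Among 6, 7, 3, the best is 7 at Firm. Subgame-perfect outcome: (N1, Firm) with payoffs (8, 7).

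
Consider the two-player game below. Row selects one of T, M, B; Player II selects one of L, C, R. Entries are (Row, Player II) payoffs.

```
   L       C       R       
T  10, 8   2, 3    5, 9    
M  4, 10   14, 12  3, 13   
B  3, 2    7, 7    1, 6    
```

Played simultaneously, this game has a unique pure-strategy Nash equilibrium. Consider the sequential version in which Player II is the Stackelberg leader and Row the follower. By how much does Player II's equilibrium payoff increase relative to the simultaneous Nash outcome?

3

Row best-responds to each possible Player II move:
- L: Row compares 10, 4, 3 and picks T; Player II would get 8.
- C: Row compares 2, 14, 7 and picks M; Player II would get 12.
- R: Row compares 5, 3, 1 and picks T; Player II would get 9.
Player II's induced payoffs are 8, 12, 9, so Player II commits to C. Subgame-perfect outcome: (M, C) with payoffs (14, 12).
Under simultaneous play:
Row's best replies: L→T; C→M; R→T.
Player II's best replies: T→R; M→R; B→C.
The unique mutual best reply is (T, R), giving (5, 9).
Player II's commitment gain: 12 − 9 = 3.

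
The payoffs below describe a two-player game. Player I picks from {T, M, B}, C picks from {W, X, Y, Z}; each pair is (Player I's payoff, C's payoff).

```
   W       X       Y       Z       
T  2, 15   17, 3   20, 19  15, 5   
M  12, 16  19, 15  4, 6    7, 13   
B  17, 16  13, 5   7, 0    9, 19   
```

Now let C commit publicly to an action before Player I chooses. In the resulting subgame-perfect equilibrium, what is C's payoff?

19

Work backward from Player I's decision.
- W: BR = B, leader payoff 16.
- X: BR = M, leader payoff 15.
- Y: BR = T, leader payoff 19.
- Z: BR = T, leader payoff 5.
C's induced payoffs are 16, 15, 19, 5, so C commits to Y. Subgame-perfect outcome: (T, Y) with payoffs (20, 19).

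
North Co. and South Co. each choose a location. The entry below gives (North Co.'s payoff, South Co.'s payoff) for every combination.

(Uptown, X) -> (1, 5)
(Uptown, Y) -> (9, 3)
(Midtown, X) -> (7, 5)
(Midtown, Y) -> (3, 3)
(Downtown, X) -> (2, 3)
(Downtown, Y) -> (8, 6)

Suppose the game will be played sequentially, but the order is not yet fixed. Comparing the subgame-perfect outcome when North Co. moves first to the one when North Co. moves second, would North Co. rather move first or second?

If North Co. leads: South Co.'s best replies are Uptown→X, Midtown→X, Downtown→Y; North Co.'s induced payoffs 1, 7, 8; outcome (Downtown, Y), payoffs (8, 6).
If South Co. leads: North Co.'s best replies are X→Midtown, Y→Uptown; South Co.'s induced payoffs 5, 3; outcome (Midtown, X), payoffs (7, 5).
North Co. gets 8 moving first and 7 moving second, so North Co. prefers to move first.

first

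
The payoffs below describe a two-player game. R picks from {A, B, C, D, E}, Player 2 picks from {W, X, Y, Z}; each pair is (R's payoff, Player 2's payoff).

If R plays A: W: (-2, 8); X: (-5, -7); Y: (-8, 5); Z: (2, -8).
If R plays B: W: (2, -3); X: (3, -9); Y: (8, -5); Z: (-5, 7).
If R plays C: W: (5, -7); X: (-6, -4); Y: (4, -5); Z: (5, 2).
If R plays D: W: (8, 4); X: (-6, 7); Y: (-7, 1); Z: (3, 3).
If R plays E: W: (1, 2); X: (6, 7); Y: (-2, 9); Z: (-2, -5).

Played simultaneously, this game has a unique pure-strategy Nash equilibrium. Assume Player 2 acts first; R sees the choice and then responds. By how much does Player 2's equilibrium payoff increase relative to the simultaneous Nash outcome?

Backward induction with Player 2 moving first.
- W: BR = D, leader payoff 4.
- X: BR = E, leader payoff 7.
- Y: BR = B, leader payoff -5.
- Z: BR = C, leader payoff 2.
Among 4, 7, -5, 2, the best is 7 at X. Subgame-perfect outcome: (E, X) with payoffs (6, 7).
For the simultaneous game, intersect best replies.
R's best replies: W→D; X→E; Y→B; Z→C.
Player 2's best replies: A→W; B→Z; C→Z; D→X; E→Y.
Only (C, Z) has each player best-responding; Nash payoffs (5, 2).
Player 2's commitment gain: 7 − 2 = 5.

5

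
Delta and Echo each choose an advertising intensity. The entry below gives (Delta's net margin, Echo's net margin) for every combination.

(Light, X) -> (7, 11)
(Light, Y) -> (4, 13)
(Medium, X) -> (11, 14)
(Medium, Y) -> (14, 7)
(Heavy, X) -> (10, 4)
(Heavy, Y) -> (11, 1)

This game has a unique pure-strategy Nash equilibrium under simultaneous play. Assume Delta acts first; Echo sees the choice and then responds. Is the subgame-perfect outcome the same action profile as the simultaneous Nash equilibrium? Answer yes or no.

Backward induction with Delta moving first.
- Light: Echo compares 11, 13 and picks Y; Delta would get 4.
- Medium: Echo compares 14, 7 and picks X; Delta would get 11.
- Heavy: Echo compares 4, 1 and picks X; Delta would get 10.
Maximizing over 4, 11, 10, Delta chooses Medium. Subgame-perfect outcome: (Medium, X) with payoffs (11, 14).
Under simultaneous play:
Delta's best replies: X→Medium; Y→Medium.
Echo's best replies: Light→Y; Medium→X; Heavy→X.
Only (Medium, X) has each player best-responding; Nash payoffs (11, 14).
Sequential outcome (Medium, X) coincides with the Nash profile (Medium, X).

yes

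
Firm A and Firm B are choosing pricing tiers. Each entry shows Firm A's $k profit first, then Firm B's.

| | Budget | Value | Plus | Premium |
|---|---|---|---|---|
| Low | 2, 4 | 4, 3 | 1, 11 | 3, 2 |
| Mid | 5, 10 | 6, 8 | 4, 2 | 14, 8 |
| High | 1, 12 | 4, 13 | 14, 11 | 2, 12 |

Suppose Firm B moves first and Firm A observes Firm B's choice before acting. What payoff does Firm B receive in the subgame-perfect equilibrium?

11

Solve by backward induction (Firm B leads).
- Budget: BR = Mid, leader payoff 10.
- Value: BR = Mid, leader payoff 8.
- Plus: BR = High, leader payoff 11.
- Premium: BR = Mid, leader payoff 8.
Among 10, 8, 11, 8, the best is 11 at Plus. Subgame-perfect outcome: (High, Plus) with payoffs (14, 11).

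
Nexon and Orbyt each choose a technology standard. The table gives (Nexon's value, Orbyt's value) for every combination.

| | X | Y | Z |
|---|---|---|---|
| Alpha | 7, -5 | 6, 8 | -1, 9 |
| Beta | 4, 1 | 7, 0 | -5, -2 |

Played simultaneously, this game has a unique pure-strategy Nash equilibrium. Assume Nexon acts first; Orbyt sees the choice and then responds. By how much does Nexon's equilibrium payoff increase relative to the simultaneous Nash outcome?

Orbyt best-responds to each possible Nexon move:
- Alpha: BR = Z, leader payoff -1.
- Beta: BR = X, leader payoff 4.
Maximizing over -1, 4, Nexon chooses Beta. Subgame-perfect outcome: (Beta, X) with payoffs (4, 1).
Now find the simultaneous Nash equilibrium.
Nexon's best replies: X→Alpha; Y→Beta; Z→Alpha.
Orbyt's best replies: Alpha→Z; Beta→X.
Only (Alpha, Z) has each player best-responding; Nash payoffs (-1, 9).
Nexon's commitment gain: 4 − -1 = 5.

5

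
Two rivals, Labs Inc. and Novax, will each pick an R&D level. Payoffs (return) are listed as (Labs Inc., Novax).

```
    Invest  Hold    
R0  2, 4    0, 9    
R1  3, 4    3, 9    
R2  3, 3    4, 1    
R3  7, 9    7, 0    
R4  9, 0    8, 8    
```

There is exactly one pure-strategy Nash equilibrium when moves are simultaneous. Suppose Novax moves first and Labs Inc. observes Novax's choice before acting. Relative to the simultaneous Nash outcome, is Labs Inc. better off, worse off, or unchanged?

Labs Inc. best-responds to each possible Novax move:
- Invest: Labs Inc. compares 2, 3, 3, 7, 9 and picks R4; Novax would get 0.
- Hold: Labs Inc. compares 0, 3, 4, 7, 8 and picks R4; Novax would get 8.
Maximizing over 0, 8, Novax chooses Hold. Subgame-perfect outcome: (R4, Hold) with payoffs (8, 8).
Now find the simultaneous Nash equilibrium.
Labs Inc.'s best replies: Invest→R4; Hold→R4.
Novax's best replies: R0→Hold; R1→Hold; R2→Invest; R3→Invest; R4→Hold.
The unique mutual best reply is (R4, Hold), giving (8, 8).
Labs Inc. earns 8 sequentially versus 8 at the Nash outcome: unchanged.

unchanged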